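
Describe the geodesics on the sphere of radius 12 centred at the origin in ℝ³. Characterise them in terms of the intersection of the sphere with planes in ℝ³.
Geodesics on the sphere of radius 12 are great circles — circles of radius 12 obtained as the intersection of the sphere with planes through the origin (the centre of the sphere).

A curve α(t) of nonzero constant speed on the sphere of radius 12 is a geodesic iff its acceleration α̈ is everywhere normal to the surface, i.e. parallel to the radial vector α(t). Then d/dt(α × α̇) = α̇ × α̇ + α × α̈ = 0, so α × α̇ is a constant vector n ≠ 0 and α(t) · n = 0 for all t: α lies in the plane through the origin with normal n. The intersection of that plane with the sphere is a circle of radius 12 (a great circle). Conversely, a great circle traversed at constant speed has centripetal acceleration pointing at the origin, hence normal to the sphere, so every great circle is a geodesic.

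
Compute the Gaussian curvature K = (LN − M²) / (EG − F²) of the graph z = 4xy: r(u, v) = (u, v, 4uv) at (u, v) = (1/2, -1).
K = -16/441

Coefficients of the first fundamental form: E = 16*v^2 + 1, F = 16*u*v, G = 16*u^2 + 1.
Coefficients of the second fundamental form: L = 0, M = 4/sqrt(16*u^2 + 16*v^2 + 1), N = 0.
Assemble K = (LN − M²)/(EG − F²) = -16/(256*u^4 + 512*u^2*v^2 + 32*u^2 + 256*v^4 + 32*v^2 + 1). At (u, v) = (1/2, -1): K = -16/441.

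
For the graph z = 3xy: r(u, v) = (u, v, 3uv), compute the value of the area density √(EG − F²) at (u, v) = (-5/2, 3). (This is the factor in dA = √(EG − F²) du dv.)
√(EG − F²)|_{(-5/2, 3)} = sqrt(553)/2

E = 9*v^2 + 1, F = 9*u*v, G = 9*u^2 + 1, so EG − F² = 9*u^2 + 9*v^2 + 1. Taking the positive square root: √(EG − F²) = sqrt(9*u^2 + 9*v^2 + 1). At (u, v) = (-5/2, 3): sqrt(553)/2.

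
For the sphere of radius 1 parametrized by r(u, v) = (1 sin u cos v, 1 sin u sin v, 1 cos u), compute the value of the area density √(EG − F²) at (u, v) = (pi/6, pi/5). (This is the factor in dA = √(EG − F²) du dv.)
√(EG − F²)|_{(pi/6, pi/5)} = 1/2

E = 1, F = 0, G = sin(u)^2, so EG − F² = sin(u)^2. Taking the positive square root: √(EG − F²) = Abs(sin(u)). At (u, v) = (pi/6, pi/5): 1/2.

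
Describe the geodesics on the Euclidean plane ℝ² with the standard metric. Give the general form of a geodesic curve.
Geodesics on the plane are straight lines (in the standard parametrization, α(t) = p + t · v with p, v ∈ ℝ²).

The geodesic equation on the plane reduces to α̈ = 0 (Christoffel symbols vanish in Cartesian coordinates), so α(t) = p + t · v. Geodesics are exactly straight lines.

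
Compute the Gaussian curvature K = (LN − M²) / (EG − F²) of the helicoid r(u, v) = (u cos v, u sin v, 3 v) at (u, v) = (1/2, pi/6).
K = -144/1369

Coefficients of the first fundamental form: E = 1, F = 0, G = u^2 + 9.
Coefficients of the second fundamental form: L = 0, M = -3/sqrt(u^2 + 9), N = 0.
Assemble K = (LN − M²)/(EG − F²) = -9/(u^2 + 9)^2. At (u, v) = (1/2, pi/6): K = -144/1369.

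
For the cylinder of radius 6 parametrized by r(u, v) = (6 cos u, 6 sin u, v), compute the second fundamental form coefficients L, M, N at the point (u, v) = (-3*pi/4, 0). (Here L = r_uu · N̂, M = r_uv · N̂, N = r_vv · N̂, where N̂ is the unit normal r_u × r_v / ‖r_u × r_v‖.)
L = -6;  M = 0;  N = 0

Compute the unit normal N̂(u, v) = (cos(u), sin(u), 0), and the second partials r_uu, r_uv, r_vv. Take dot products:
  L(u, v) = r_uu · N̂ = -6,
  M(u, v) = r_uv · N̂ = 0,
  N(u, v) = r_vv · N̂ = 0.
Evaluating at (u, v) = (-3*pi/4, 0):
  L = -6, M = 0, N = 0.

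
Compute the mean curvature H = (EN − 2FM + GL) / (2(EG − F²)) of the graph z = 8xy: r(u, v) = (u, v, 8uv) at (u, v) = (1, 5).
H = -512*sqrt(185)/184815

With E = 64*v^2 + 1, F = 64*u*v, G = 64*u^2 + 1, L = 0, M = 8/sqrt(64*u^2 + 64*v^2 + 1), N = 0, assemble
  H = (EN − 2FM + GL) / (2(EG − F²)) = -512*u*v/(64*u^2 + 64*v^2 + 1)^(3/2).
At (u, v) = (1, 5): H = -512*sqrt(185)/184815.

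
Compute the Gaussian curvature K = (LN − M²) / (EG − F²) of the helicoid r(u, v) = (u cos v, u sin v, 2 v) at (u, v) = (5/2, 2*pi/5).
K = -64/1681

Coefficients of the first fundamental form: E = 1, F = 0, G = u^2 + 4.
Coefficients of the second fundamental form: L = 0, M = -2/sqrt(u^2 + 4), N = 0.
Assemble K = (LN − M²)/(EG − F²) = -4/(u^2 + 4)^2. At (u, v) = (5/2, 2*pi/5): K = -64/1681.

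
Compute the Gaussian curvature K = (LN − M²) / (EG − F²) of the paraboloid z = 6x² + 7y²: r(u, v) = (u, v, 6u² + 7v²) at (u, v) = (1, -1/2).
K = 42/9409

Coefficients of the first fundamental form: E = 144*u^2 + 1, F = 168*u*v, G = 196*v^2 + 1.
Coefficients of the second fundamental form: L = 12/sqrt(144*u^2 + 196*v^2 + 1), M = 0, N = 14/sqrt(144*u^2 + 196*v^2 + 1).
Assemble K = (LN − M²)/(EG − F²) = 168/(20736*u^4 + 56448*u^2*v^2 + 288*u^2 + 38416*v^4 + 392*v^2 + 1). At (u, v) = (1, -1/2): K = 42/9409.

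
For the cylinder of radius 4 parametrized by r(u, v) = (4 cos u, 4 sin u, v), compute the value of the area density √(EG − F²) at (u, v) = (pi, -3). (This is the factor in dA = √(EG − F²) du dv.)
√(EG − F²)|_{(pi, -3)} = 4

E = 16, F = 0, G = 1, so EG − F² = 16. Taking the positive square root: √(EG − F²) = 4. At (u, v) = (pi, -3): 4.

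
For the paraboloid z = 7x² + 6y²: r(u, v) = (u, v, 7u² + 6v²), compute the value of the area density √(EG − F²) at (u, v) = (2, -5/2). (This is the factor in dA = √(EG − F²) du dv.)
√(EG − F²)|_{(2, -5/2)} = sqrt(1685)

E = 196*u^2 + 1, F = 168*u*v, G = 144*v^2 + 1, so EG − F² = 196*u^2 + 144*v^2 + 1. Taking the positive square root: √(EG − F²) = sqrt(196*u^2 + 144*v^2 + 1). At (u, v) = (2, -5/2): sqrt(1685).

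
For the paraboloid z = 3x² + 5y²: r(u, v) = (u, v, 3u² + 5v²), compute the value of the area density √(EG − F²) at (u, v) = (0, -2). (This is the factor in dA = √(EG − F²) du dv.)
√(EG − F²)|_{(0, -2)} = sqrt(401)

E = 36*u^2 + 1, F = 60*u*v, G = 100*v^2 + 1, so EG − F² = 36*u^2 + 100*v^2 + 1. Taking the positive square root: √(EG − F²) = sqrt(36*u^2 + 100*v^2 + 1). At (u, v) = (0, -2): sqrt(401).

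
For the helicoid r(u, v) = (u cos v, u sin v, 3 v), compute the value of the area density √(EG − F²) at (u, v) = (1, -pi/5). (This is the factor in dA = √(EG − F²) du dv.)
√(EG − F²)|_{(1, -pi/5)} = sqrt(10)

E = 1, F = 0, G = u^2 + 9, so EG − F² = u^2 + 9. Taking the positive square root: √(EG − F²) = sqrt(u^2 + 9). At (u, v) = (1, -pi/5): sqrt(10).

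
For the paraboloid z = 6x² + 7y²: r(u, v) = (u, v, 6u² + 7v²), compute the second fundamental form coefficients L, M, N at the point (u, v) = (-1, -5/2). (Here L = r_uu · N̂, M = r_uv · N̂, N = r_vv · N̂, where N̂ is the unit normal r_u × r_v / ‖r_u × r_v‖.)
L = 6*sqrt(1370)/685;  M = 0;  N = 7*sqrt(1370)/685

Compute the unit normal N̂(u, v) = (-12*u/sqrt(144*u^2 + 196*v^2 + 1), -14*v/sqrt(144*u^2 + 196*v^2 + 1), 1/sqrt(144*u^2 + 196*v^2 + 1)), and the second partials r_uu, r_uv, r_vv. Take dot products:
  L(u, v) = r_uu · N̂ = 12/sqrt(144*u^2 + 196*v^2 + 1),
  M(u, v) = r_uv · N̂ = 0,
  N(u, v) = r_vv · N̂ = 14/sqrt(144*u^2 + 196*v^2 + 1).
Evaluating at (u, v) = (-1, -5/2):
  L = 6*sqrt(1370)/685, M = 0, N = 7*sqrt(1370)/685.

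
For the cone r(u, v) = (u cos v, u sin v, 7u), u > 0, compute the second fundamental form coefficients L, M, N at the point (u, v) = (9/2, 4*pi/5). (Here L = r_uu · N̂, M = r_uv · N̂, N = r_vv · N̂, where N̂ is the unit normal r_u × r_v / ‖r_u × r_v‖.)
L = 0;  M = 0;  N = 63*sqrt(2)/20

Compute the unit normal N̂(u, v) = (-7*sqrt(2)*u*cos(v)/(10*Abs(u)), -7*sqrt(2)*u*sin(v)/(10*Abs(u)), sqrt(2)*u/(10*Abs(u))), and the second partials r_uu, r_uv, r_vv. Take dot products:
  L(u, v) = r_uu · N̂ = 0,
  M(u, v) = r_uv · N̂ = 0,
  N(u, v) = r_vv · N̂ = 7*sqrt(2)*u^2/(10*Abs(u)).
Evaluating at (u, v) = (9/2, 4*pi/5):
  L = 0, M = 0, N = 63*sqrt(2)/20.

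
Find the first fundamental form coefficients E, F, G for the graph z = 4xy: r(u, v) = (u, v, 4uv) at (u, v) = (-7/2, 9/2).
E = 325;  F = -252;  G = 197

Partials: r_u = (1, 0, 4*v), r_v = (0, 1, 4*u). As functions of (u, v):
  E = r_u · r_u = 16*v^2 + 1,
  F = r_u · r_v = 16*u*v,
  G = r_v · r_v = 16*u^2 + 1.
Evaluating at (u, v) = (-7/2, 9/2): E = 325, F = -252, G = 197.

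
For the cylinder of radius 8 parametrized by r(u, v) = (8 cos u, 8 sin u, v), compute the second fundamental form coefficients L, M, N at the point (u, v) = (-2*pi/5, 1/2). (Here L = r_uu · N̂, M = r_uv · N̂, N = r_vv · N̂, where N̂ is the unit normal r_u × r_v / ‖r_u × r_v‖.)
L = -8;  M = 0;  N = 0

Compute the unit normal N̂(u, v) = (cos(u), sin(u), 0), and the second partials r_uu, r_uv, r_vv. Take dot products:
  L(u, v) = r_uu · N̂ = -8,
  M(u, v) = r_uv · N̂ = 0,
  N(u, v) = r_vv · N̂ = 0.
Evaluating at (u, v) = (-2*pi/5, 1/2):
  L = -8, M = 0, N = 0.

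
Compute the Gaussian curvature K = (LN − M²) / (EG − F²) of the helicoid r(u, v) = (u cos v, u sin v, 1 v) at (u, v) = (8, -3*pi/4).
K = -1/4225

Coefficients of the first fundamental form: E = 1, F = 0, G = u^2 + 1.
Coefficients of the second fundamental form: L = 0, M = -1/sqrt(u^2 + 1), N = 0.
Assemble K = (LN − M²)/(EG − F²) = -1/(u^2 + 1)^2. At (u, v) = (8, -3*pi/4): K = -1/4225.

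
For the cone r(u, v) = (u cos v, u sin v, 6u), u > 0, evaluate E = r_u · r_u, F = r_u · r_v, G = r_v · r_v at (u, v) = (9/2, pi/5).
E = 37;  F = 0;  G = 81/4

Partials: r_u = (cos(v), sin(v), 6), r_v = (-u*sin(v), u*cos(v), 0). As functions of (u, v):
  E = r_u · r_u = 37,
  F = r_u · r_v = 0,
  G = r_v · r_v = u^2.
Evaluating at (u, v) = (9/2, pi/5): E = 37, F = 0, G = 81/4.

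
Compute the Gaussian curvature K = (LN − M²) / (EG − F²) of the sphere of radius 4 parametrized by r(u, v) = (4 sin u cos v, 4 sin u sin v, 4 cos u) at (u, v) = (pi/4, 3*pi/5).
K = 1/16

Coefficients of the first fundamental form: E = 16, F = 0, G = 16*sin(u)^2.
Coefficients of the second fundamental form: L = -4*sin(u)/Abs(sin(u)), M = 0, N = -4*sin(u)^3/Abs(sin(u)).
Assemble K = (LN − M²)/(EG − F²) = 1/16. At (u, v) = (pi/4, 3*pi/5): K = 1/16.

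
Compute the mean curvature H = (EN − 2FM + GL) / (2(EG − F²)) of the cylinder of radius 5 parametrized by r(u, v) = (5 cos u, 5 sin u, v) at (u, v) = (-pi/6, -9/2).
H = -1/10

With E = 25, F = 0, G = 1, L = -5, M = 0, N = 0, assemble
  H = (EN − 2FM + GL) / (2(EG − F²)) = -1/10.
At (u, v) = (-pi/6, -9/2): H = -1/10.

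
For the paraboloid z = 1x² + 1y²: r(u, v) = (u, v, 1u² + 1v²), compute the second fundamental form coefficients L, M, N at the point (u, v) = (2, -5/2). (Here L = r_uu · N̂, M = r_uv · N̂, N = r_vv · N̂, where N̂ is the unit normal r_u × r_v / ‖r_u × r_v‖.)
L = sqrt(42)/21;  M = 0;  N = sqrt(42)/21

Compute the unit normal N̂(u, v) = (-2*u/sqrt(4*u^2 + 4*v^2 + 1), -2*v/sqrt(4*u^2 + 4*v^2 + 1), 1/sqrt(4*u^2 + 4*v^2 + 1)), and the second partials r_uu, r_uv, r_vv. Take dot products:
  L(u, v) = r_uu · N̂ = 2/sqrt(4*u^2 + 4*v^2 + 1),
  M(u, v) = r_uv · N̂ = 0,
  N(u, v) = r_vv · N̂ = 2/sqrt(4*u^2 + 4*v^2 + 1).
Evaluating at (u, v) = (2, -5/2):
  L = sqrt(42)/21, M = 0, N = sqrt(42)/21.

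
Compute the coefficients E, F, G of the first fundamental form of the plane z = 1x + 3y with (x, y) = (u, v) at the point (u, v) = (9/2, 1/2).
E = 2;  F = 3;  G = 10

Partials: r_u = (1, 0, 1), r_v = (0, 1, 3). As functions of (u, v):
  E = r_u · r_u = 2,
  F = r_u · r_v = 3,
  G = r_v · r_v = 10.
Evaluating at (u, v) = (9/2, 1/2): E = 2, F = 3, G = 10.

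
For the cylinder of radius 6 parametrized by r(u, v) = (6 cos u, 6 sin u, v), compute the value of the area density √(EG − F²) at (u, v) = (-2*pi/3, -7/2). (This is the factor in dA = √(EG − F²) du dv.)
√(EG − F²)|_{(-2*pi/3, -7/2)} = 6

E = 36, F = 0, G = 1, so EG − F² = 36. Taking the positive square root: √(EG − F²) = 6. At (u, v) = (-2*pi/3, -7/2): 6.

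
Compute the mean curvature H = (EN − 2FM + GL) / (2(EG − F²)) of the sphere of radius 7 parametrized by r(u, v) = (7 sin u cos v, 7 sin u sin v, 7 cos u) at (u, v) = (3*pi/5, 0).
H = -1/7

With E = 49, F = 0, G = 49*sin(u)^2, L = -7*sin(u)/Abs(sin(u)), M = 0, N = -7*sin(u)^3/Abs(sin(u)), assemble
  H = (EN − 2FM + GL) / (2(EG − F²)) = -sin(u)/(7*Abs(sin(u))).
At (u, v) = (3*pi/5, 0): H = -1/7.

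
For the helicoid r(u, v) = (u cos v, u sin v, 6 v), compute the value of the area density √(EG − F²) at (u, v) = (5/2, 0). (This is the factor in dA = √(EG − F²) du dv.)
√(EG − F²)|_{(5/2, 0)} = 13/2

E = 1, F = 0, G = u^2 + 36, so EG − F² = u^2 + 36. Taking the positive square root: √(EG − F²) = sqrt(u^2 + 36). At (u, v) = (5/2, 0): 13/2.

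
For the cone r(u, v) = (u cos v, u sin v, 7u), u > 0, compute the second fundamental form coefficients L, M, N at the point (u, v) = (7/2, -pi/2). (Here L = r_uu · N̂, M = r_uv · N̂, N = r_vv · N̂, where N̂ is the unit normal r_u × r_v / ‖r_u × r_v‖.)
L = 0;  M = 0;  N = 49*sqrt(2)/20

Compute the unit normal N̂(u, v) = (-7*sqrt(2)*u*cos(v)/(10*Abs(u)), -7*sqrt(2)*u*sin(v)/(10*Abs(u)), sqrt(2)*u/(10*Abs(u))), and the second partials r_uu, r_uv, r_vv. Take dot products:
  L(u, v) = r_uu · N̂ = 0,
  M(u, v) = r_uv · N̂ = 0,
  N(u, v) = r_vv · N̂ = 7*sqrt(2)*u^2/(10*Abs(u)).
Evaluating at (u, v) = (7/2, -pi/2):
  L = 0, M = 0, N = 49*sqrt(2)/20.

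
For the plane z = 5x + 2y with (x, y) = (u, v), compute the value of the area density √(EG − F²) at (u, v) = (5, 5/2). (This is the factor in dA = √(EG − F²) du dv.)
√(EG − F²)|_{(5, 5/2)} = sqrt(30)

E = 26, F = 10, G = 5, so EG − F² = 30. Taking the positive square root: √(EG − F²) = sqrt(30). At (u, v) = (5, 5/2): sqrt(30).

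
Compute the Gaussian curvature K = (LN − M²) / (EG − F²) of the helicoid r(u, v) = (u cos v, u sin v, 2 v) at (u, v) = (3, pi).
K = -4/169

Coefficients of the first fundamental form: E = 1, F = 0, G = u^2 + 4.
Coefficients of the second fundamental form: L = 0, M = -2/sqrt(u^2 + 4), N = 0.
Assemble K = (LN − M²)/(EG − F²) = -4/(u^2 + 4)^2. At (u, v) = (3, pi): K = -4/169.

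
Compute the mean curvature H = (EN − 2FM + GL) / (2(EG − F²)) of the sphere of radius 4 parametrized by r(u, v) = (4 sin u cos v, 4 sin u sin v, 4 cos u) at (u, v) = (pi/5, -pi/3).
H = -1/4

With E = 16, F = 0, G = 16*sin(u)^2, L = -4*sin(u)/Abs(sin(u)), M = 0, N = -4*sin(u)^3/Abs(sin(u)), assemble
  H = (EN − 2FM + GL) / (2(EG − F²)) = -sin(u)/(4*Abs(sin(u))).
At (u, v) = (pi/5, -pi/3): H = -1/4.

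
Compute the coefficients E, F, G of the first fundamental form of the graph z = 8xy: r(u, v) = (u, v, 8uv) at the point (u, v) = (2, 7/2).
E = 785;  F = 448;  G = 257

Partials: r_u = (1, 0, 8*v), r_v = (0, 1, 8*u). As functions of (u, v):
  E = r_u · r_u = 64*v^2 + 1,
  F = r_u · r_v = 64*u*v,
  G = r_v · r_v = 64*u^2 + 1.
Evaluating at (u, v) = (2, 7/2): E = 785, F = 448, G = 257.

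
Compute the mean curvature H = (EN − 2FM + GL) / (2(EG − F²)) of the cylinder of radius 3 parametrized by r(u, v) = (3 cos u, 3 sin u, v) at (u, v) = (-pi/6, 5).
H = -1/6

With E = 9, F = 0, G = 1, L = -3, M = 0, N = 0, assemble
  H = (EN − 2FM + GL) / (2(EG − F²)) = -1/6.
At (u, v) = (-pi/6, 5): H = -1/6.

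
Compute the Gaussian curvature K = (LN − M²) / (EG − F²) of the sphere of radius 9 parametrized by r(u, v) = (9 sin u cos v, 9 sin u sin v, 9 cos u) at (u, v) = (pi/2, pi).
K = 1/81

Coefficients of the first fundamental form: E = 81, F = 0, G = 81*sin(u)^2.
Coefficients of the second fundamental form: L = -9*sin(u)/Abs(sin(u)), M = 0, N = -9*sin(u)^3/Abs(sin(u)).
Assemble K = (LN − M²)/(EG − F²) = 1/81. At (u, v) = (pi/2, pi): K = 1/81.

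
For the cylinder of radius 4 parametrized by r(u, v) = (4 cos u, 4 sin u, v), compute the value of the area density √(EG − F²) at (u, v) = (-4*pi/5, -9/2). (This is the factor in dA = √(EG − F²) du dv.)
√(EG − F²)|_{(-4*pi/5, -9/2)} = 4

E = 16, F = 0, G = 1, so EG − F² = 16. Taking the positive square root: √(EG − F²) = 4. At (u, v) = (-4*pi/5, -9/2): 4.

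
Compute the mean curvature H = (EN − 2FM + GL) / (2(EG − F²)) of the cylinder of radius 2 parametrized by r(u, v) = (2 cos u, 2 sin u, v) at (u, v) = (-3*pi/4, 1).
H = -1/4

With E = 4, F = 0, G = 1, L = -2, M = 0, N = 0, assemble
  H = (EN − 2FM + GL) / (2(EG − F²)) = -1/4.
At (u, v) = (-3*pi/4, 1): H = -1/4.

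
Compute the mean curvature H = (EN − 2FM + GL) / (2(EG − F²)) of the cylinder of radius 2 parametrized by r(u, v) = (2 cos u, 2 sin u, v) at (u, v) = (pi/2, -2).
H = -1/4

With E = 4, F = 0, G = 1, L = -2, M = 0, N = 0, assemble
  H = (EN − 2FM + GL) / (2(EG − F²)) = -1/4.
At (u, v) = (pi/2, -2): H = -1/4.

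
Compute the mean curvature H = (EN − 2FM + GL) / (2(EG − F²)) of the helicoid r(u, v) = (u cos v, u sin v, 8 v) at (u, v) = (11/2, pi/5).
H = 0

With E = 1, F = 0, G = u^2 + 64, L = 0, M = -8/sqrt(u^2 + 64), N = 0, assemble
  H = (EN − 2FM + GL) / (2(EG − F²)) = 0.
At (u, v) = (11/2, pi/5): H = 0.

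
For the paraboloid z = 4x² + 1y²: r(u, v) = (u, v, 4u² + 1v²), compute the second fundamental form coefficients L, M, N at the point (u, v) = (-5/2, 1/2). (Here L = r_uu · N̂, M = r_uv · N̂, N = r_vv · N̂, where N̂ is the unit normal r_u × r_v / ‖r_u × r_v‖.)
L = 4*sqrt(402)/201;  M = 0;  N = sqrt(402)/201

Compute the unit normal N̂(u, v) = (-8*u/sqrt(64*u^2 + 4*v^2 + 1), -2*v/sqrt(64*u^2 + 4*v^2 + 1), 1/sqrt(64*u^2 + 4*v^2 + 1)), and the second partials r_uu, r_uv, r_vv. Take dot products:
  L(u, v) = r_uu · N̂ = 8/sqrt(64*u^2 + 4*v^2 + 1),
  M(u, v) = r_uv · N̂ = 0,
  N(u, v) = r_vv · N̂ = 2/sqrt(64*u^2 + 4*v^2 + 1).
Evaluating at (u, v) = (-5/2, 1/2):
  L = 4*sqrt(402)/201, M = 0, N = sqrt(402)/201.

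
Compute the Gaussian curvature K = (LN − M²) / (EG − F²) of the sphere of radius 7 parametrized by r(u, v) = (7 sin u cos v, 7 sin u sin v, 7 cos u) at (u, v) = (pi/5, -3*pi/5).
K = 1/49

Coefficients of the first fundamental form: E = 49, F = 0, G = 49*sin(u)^2.
Coefficients of the second fundamental form: L = -7*sin(u)/Abs(sin(u)), M = 0, N = -7*sin(u)^3/Abs(sin(u)).
Assemble K = (LN − M²)/(EG − F²) = 1/49. At (u, v) = (pi/5, -3*pi/5): K = 1/49.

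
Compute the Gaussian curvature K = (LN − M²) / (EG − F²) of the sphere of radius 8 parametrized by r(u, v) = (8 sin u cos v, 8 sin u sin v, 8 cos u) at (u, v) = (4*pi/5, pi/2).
K = 1/64

Coefficients of the first fundamental form: E = 64, F = 0, G = 64*sin(u)^2.
Coefficients of the second fundamental form: L = -8*sin(u)/Abs(sin(u)), M = 0, N = -8*sin(u)^3/Abs(sin(u)).
Assemble K = (LN − M²)/(EG − F²) = 1/64. At (u, v) = (4*pi/5, pi/2): K = 1/64.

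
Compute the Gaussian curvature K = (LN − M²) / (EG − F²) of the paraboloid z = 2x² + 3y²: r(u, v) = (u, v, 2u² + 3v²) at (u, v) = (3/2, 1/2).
K = 6/529

Coefficients of the first fundamental form: E = 16*u^2 + 1, F = 24*u*v, G = 36*v^2 + 1.
Coefficients of the second fundamental form: L = 4/sqrt(16*u^2 + 36*v^2 + 1), M = 0, N = 6/sqrt(16*u^2 + 36*v^2 + 1).
Assemble K = (LN − M²)/(EG − F²) = 24/(256*u^4 + 1152*u^2*v^2 + 32*u^2 + 1296*v^4 + 72*v^2 + 1). At (u, v) = (3/2, 1/2): K = 6/529.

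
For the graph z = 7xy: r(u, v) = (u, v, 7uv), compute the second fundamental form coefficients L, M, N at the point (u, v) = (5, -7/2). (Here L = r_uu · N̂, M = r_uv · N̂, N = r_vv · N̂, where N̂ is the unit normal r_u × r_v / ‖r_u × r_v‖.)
L = 0;  M = 14*sqrt(7305)/7305;  N = 0

Compute the unit normal N̂(u, v) = (-7*v/sqrt(49*u^2 + 49*v^2 + 1), -7*u/sqrt(49*u^2 + 49*v^2 + 1), 1/sqrt(49*u^2 + 49*v^2 + 1)), and the second partials r_uu, r_uv, r_vv. Take dot products:
  L(u, v) = r_uu · N̂ = 0,
  M(u, v) = r_uv · N̂ = 7/sqrt(49*u^2 + 49*v^2 + 1),
  N(u, v) = r_vv · N̂ = 0.
Evaluating at (u, v) = (5, -7/2):
  L = 0, M = 14*sqrt(7305)/7305, N = 0.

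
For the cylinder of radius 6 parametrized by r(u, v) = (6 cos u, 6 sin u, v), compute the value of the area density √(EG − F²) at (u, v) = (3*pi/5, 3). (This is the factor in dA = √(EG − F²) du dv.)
√(EG − F²)|_{(3*pi/5, 3)} = 6

E = 36, F = 0, G = 1, so EG − F² = 36. Taking the positive square root: √(EG − F²) = 6. At (u, v) = (3*pi/5, 3): 6.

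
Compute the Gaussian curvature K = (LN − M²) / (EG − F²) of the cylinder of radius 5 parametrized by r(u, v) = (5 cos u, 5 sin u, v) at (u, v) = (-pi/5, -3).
K = 0

Coefficients of the first fundamental form: E = 25, F = 0, G = 1.
Coefficients of the second fundamental form: L = -5, M = 0, N = 0.
Assemble K = (LN − M²)/(EG − F²) = 0. At (u, v) = (-pi/5, -3): K = 0.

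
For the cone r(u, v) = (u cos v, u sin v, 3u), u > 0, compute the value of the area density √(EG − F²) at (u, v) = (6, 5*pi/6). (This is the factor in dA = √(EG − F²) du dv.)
√(EG − F²)|_{(6, 5*pi/6)} = 6*sqrt(10)

E = 10, F = 0, G = u^2, so EG − F² = 10*u^2. Taking the positive square root: √(EG − F²) = sqrt(10)*Abs(u). At (u, v) = (6, 5*pi/6): 6*sqrt(10).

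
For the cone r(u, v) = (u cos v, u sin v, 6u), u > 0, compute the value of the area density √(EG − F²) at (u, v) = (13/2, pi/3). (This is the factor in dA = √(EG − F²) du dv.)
√(EG − F²)|_{(13/2, pi/3)} = 13*sqrt(37)/2

E = 37, F = 0, G = u^2, so EG − F² = 37*u^2. Taking the positive square root: √(EG − F²) = sqrt(37)*Abs(u). At (u, v) = (13/2, pi/3): 13*sqrt(37)/2.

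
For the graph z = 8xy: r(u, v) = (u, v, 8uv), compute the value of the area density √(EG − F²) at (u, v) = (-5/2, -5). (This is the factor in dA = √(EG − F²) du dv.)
√(EG − F²)|_{(-5/2, -5)} = sqrt(2001)

E = 64*v^2 + 1, F = 64*u*v, G = 64*u^2 + 1, so EG − F² = 64*u^2 + 64*v^2 + 1. Taking the positive square root: √(EG − F²) = sqrt(64*u^2 + 64*v^2 + 1). At (u, v) = (-5/2, -5): sqrt(2001).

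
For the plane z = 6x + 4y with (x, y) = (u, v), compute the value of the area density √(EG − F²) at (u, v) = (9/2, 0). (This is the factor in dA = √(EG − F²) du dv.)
√(EG − F²)|_{(9/2, 0)} = sqrt(53)

E = 37, F = 24, G = 17, so EG − F² = 53. Taking the positive square root: √(EG − F²) = sqrt(53). At (u, v) = (9/2, 0): sqrt(53).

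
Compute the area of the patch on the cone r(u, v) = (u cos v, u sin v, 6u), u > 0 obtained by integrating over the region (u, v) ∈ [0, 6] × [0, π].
Area = 18*sqrt(37)*pi

Area = ∫∫ √(EG − F²) du dv with √(EG − F²) = sqrt(37)*Abs(u). Integrating over [0, 6] × [0, π] gives 18*sqrt(37)*pi.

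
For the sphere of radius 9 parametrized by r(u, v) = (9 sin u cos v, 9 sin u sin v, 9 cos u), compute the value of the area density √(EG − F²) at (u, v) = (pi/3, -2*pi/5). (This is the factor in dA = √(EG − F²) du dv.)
√(EG − F²)|_{(pi/3, -2*pi/5)} = 81*sqrt(3)/2

E = 81, F = 0, G = 81*sin(u)^2, so EG − F² = 6561*sin(u)^2. Taking the positive square root: √(EG − F²) = 81*Abs(sin(u)). At (u, v) = (pi/3, -2*pi/5): 81*sqrt(3)/2.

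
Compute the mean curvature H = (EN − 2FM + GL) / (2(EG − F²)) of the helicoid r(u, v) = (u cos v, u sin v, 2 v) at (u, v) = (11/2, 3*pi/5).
H = 0

With E = 1, F = 0, G = u^2 + 4, L = 0, M = -2/sqrt(u^2 + 4), N = 0, assemble
  H = (EN − 2FM + GL) / (2(EG − F²)) = 0.
At (u, v) = (11/2, 3*pi/5): H = 0.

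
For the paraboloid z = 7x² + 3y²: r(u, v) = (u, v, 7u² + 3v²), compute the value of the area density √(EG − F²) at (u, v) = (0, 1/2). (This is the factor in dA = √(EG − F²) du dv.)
√(EG − F²)|_{(0, 1/2)} = sqrt(10)

E = 196*u^2 + 1, F = 84*u*v, G = 36*v^2 + 1, so EG − F² = 196*u^2 + 36*v^2 + 1. Taking the positive square root: √(EG − F²) = sqrt(196*u^2 + 36*v^2 + 1). At (u, v) = (0, 1/2): sqrt(10).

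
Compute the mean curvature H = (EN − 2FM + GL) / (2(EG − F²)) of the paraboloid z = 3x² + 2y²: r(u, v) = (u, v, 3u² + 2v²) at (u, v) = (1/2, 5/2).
H = 323*sqrt(110)/12100

With E = 36*u^2 + 1, F = 24*u*v, G = 16*v^2 + 1, L = 6/sqrt(36*u^2 + 16*v^2 + 1), M = 0, N = 4/sqrt(36*u^2 + 16*v^2 + 1), assemble
  H = (EN − 2FM + GL) / (2(EG − F²)) = (72*u^2 + 48*v^2 + 5)/(36*u^2 + 16*v^2 + 1)^(3/2).
At (u, v) = (1/2, 5/2): H = 323*sqrt(110)/12100.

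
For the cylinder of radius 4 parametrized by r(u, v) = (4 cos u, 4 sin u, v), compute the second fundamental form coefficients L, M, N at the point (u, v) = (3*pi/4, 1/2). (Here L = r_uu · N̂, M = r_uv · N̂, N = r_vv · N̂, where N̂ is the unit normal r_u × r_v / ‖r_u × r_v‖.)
L = -4;  M = 0;  N = 0

Compute the unit normal N̂(u, v) = (cos(u), sin(u), 0), and the second partials r_uu, r_uv, r_vv. Take dot products:
  L(u, v) = r_uu · N̂ = -4,
  M(u, v) = r_uv · N̂ = 0,
  N(u, v) = r_vv · N̂ = 0.
Evaluating at (u, v) = (3*pi/4, 1/2):
  L = -4, M = 0, N = 0.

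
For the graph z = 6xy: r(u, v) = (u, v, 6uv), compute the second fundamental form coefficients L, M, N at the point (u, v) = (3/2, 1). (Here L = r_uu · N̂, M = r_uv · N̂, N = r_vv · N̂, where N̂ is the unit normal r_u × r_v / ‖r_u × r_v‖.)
L = 0;  M = 3*sqrt(118)/59;  N = 0

Compute the unit normal N̂(u, v) = (-6*v/sqrt(36*u^2 + 36*v^2 + 1), -6*u/sqrt(36*u^2 + 36*v^2 + 1), 1/sqrt(36*u^2 + 36*v^2 + 1)), and the second partials r_uu, r_uv, r_vv. Take dot products:
  L(u, v) = r_uu · N̂ = 0,
  M(u, v) = r_uv · N̂ = 6/sqrt(36*u^2 + 36*v^2 + 1),
  N(u, v) = r_vv · N̂ = 0.
Evaluating at (u, v) = (3/2, 1):
  L = 0, M = 3*sqrt(118)/59, N = 0.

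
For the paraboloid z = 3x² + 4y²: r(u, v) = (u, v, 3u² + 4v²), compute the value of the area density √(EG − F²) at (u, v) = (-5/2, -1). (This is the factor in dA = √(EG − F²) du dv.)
√(EG − F²)|_{(-5/2, -1)} = sqrt(290)

E = 36*u^2 + 1, F = 48*u*v, G = 64*v^2 + 1, so EG − F² = 36*u^2 + 64*v^2 + 1. Taking the positive square root: √(EG − F²) = sqrt(36*u^2 + 64*v^2 + 1). At (u, v) = (-5/2, -1): sqrt(290).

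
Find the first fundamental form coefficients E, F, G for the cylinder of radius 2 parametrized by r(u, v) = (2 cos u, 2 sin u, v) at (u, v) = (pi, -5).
E = 4;  F = 0;  G = 1

Partials: r_u = (-2*sin(u), 2*cos(u), 0), r_v = (0, 0, 1). As functions of (u, v):
  E = r_u · r_u = 4,
  F = r_u · r_v = 0,
  G = r_v · r_v = 1.
Evaluating at (u, v) = (pi, -5): E = 4, F = 0, G = 1.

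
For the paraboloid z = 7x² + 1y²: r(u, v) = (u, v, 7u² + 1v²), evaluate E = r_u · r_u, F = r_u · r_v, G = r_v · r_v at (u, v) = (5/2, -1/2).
E = 1226;  F = -35;  G = 2

Partials: r_u = (1, 0, 14*u), r_v = (0, 1, 2*v). As functions of (u, v):
  E = r_u · r_u = 196*u^2 + 1,
  F = r_u · r_v = 28*u*v,
  G = r_v · r_v = 4*v^2 + 1.
Evaluating at (u, v) = (5/2, -1/2): E = 1226, F = -35, G = 2.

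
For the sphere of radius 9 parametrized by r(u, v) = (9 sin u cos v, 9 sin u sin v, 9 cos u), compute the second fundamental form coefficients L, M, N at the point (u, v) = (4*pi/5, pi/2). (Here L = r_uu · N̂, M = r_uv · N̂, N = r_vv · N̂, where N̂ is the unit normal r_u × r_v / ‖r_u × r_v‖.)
L = -9;  M = 0;  N = -45/8 + 9*sqrt(5)/8

Compute the unit normal N̂(u, v) = (sin(u)^2*cos(v)/Abs(sin(u)), sin(u)^2*sin(v)/Abs(sin(u)), sin(2*u)/(2*Abs(sin(u)))), and the second partials r_uu, r_uv, r_vv. Take dot products:
  L(u, v) = r_uu · N̂ = -9*sin(u)/Abs(sin(u)),
  M(u, v) = r_uv · N̂ = 0,
  N(u, v) = r_vv · N̂ = -9*sin(u)^3/Abs(sin(u)).
Evaluating at (u, v) = (4*pi/5, pi/2):
  L = -9, M = 0, N = -45/8 + 9*sqrt(5)/8.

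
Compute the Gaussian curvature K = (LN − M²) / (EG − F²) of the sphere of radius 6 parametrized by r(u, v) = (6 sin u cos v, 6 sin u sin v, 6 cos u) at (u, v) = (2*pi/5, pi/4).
K = 1/36

Coefficients of the first fundamental form: E = 36, F = 0, G = 36*sin(u)^2.
Coefficients of the second fundamental form: L = -6*sin(u)/Abs(sin(u)), M = 0, N = -6*sin(u)^3/Abs(sin(u)).
Assemble K = (LN − M²)/(EG − F²) = 1/36. At (u, v) = (2*pi/5, pi/4): K = 1/36.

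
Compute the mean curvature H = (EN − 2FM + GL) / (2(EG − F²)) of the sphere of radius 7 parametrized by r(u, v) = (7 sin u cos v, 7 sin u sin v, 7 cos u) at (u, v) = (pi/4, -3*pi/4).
H = -1/7

With E = 49, F = 0, G = 49*sin(u)^2, L = -7*sin(u)/Abs(sin(u)), M = 0, N = -7*sin(u)^3/Abs(sin(u)), assemble
  H = (EN − 2FM + GL) / (2(EG − F²)) = -sin(u)/(7*Abs(sin(u))).
At (u, v) = (pi/4, -3*pi/4): H = -1/7.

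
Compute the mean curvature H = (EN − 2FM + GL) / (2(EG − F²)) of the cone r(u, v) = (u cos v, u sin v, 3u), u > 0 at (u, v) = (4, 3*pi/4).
H = 3*sqrt(10)/80

With E = 10, F = 0, G = u^2, L = 0, M = 0, N = 3*sqrt(10)*u^2/(10*Abs(u)), assemble
  H = (EN − 2FM + GL) / (2(EG − F²)) = 3*sqrt(10)/(20*Abs(u)).
At (u, v) = (4, 3*pi/4): H = 3*sqrt(10)/80.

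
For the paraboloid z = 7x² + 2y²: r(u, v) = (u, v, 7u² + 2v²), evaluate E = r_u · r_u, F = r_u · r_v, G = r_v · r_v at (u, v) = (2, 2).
E = 785;  F = 224;  G = 65

Partials: r_u = (1, 0, 14*u), r_v = (0, 1, 4*v). As functions of (u, v):
  E = r_u · r_u = 196*u^2 + 1,
  F = r_u · r_v = 56*u*v,
  G = r_v · r_v = 16*v^2 + 1.
Evaluating at (u, v) = (2, 2): E = 785, F = 224, G = 65.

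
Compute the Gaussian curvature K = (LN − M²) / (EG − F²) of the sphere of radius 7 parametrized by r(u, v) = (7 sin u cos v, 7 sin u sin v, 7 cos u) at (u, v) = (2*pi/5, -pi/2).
K = 1/49

Coefficients of the first fundamental form: E = 49, F = 0, G = 49*sin(u)^2.
Coefficients of the second fundamental form: L = -7*sin(u)/Abs(sin(u)), M = 0, N = -7*sin(u)^3/Abs(sin(u)).
Assemble K = (LN − M²)/(EG − F²) = 1/49. At (u, v) = (2*pi/5, -pi/2): K = 1/49.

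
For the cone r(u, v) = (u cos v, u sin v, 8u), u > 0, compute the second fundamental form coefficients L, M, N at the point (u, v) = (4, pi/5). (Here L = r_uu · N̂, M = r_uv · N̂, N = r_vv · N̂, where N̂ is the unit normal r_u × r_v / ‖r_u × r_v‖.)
L = 0;  M = 0;  N = 32*sqrt(65)/65

Compute the unit normal N̂(u, v) = (-8*sqrt(65)*u*cos(v)/(65*Abs(u)), -8*sqrt(65)*u*sin(v)/(65*Abs(u)), sqrt(65)*u/(65*Abs(u))), and the second partials r_uu, r_uv, r_vv. Take dot products:
  L(u, v) = r_uu · N̂ = 0,
  M(u, v) = r_uv · N̂ = 0,
  N(u, v) = r_vv · N̂ = 8*sqrt(65)*u^2/(65*Abs(u)).
Evaluating at (u, v) = (4, pi/5):
  L = 0, M = 0, N = 32*sqrt(65)/65.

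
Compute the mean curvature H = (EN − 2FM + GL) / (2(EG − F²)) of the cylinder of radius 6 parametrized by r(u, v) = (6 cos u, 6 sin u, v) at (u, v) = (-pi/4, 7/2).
H = -1/12

With E = 36, F = 0, G = 1, L = -6, M = 0, N = 0, assemble
  H = (EN − 2FM + GL) / (2(EG − F²)) = -1/12.
At (u, v) = (-pi/4, 7/2): H = -1/12.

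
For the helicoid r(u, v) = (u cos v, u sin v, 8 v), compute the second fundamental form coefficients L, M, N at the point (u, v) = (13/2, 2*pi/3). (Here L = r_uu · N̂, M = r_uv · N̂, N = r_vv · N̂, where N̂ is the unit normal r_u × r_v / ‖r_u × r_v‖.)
L = 0;  M = -16*sqrt(17)/85;  N = 0

Compute the unit normal N̂(u, v) = (8*sin(v)/sqrt(u^2 + 64), -8*cos(v)/sqrt(u^2 + 64), u/sqrt(u^2 + 64)), and the second partials r_uu, r_uv, r_vv. Take dot products:
  L(u, v) = r_uu · N̂ = 0,
  M(u, v) = r_uv · N̂ = -8/sqrt(u^2 + 64),
  N(u, v) = r_vv · N̂ = 0.
Evaluating at (u, v) = (13/2, 2*pi/3):
  L = 0, M = -16*sqrt(17)/85, N = 0.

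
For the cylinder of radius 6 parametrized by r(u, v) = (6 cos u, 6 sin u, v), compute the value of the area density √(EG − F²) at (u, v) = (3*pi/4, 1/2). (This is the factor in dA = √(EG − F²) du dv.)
√(EG − F²)|_{(3*pi/4, 1/2)} = 6

E = 36, F = 0, G = 1, so EG − F² = 36. Taking the positive square root: √(EG − F²) = 6. At (u, v) = (3*pi/4, 1/2): 6.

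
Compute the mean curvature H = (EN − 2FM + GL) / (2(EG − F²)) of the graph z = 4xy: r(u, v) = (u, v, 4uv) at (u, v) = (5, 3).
H = -192*sqrt(545)/59405

With E = 16*v^2 + 1, F = 16*u*v, G = 16*u^2 + 1, L = 0, M = 4/sqrt(16*u^2 + 16*v^2 + 1), N = 0, assemble
  H = (EN − 2FM + GL) / (2(EG − F²)) = -64*u*v/(16*u^2 + 16*v^2 + 1)^(3/2).
At (u, v) = (5, 3): H = -192*sqrt(545)/59405.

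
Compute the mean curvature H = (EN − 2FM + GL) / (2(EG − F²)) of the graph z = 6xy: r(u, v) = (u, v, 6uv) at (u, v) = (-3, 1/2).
H = 81*sqrt(334)/27889

With E = 36*v^2 + 1, F = 36*u*v, G = 36*u^2 + 1, L = 0, M = 6/sqrt(36*u^2 + 36*v^2 + 1), N = 0, assemble
  H = (EN − 2FM + GL) / (2(EG − F²)) = -216*u*v/(36*u^2 + 36*v^2 + 1)^(3/2).
At (u, v) = (-3, 1/2): H = 81*sqrt(334)/27889.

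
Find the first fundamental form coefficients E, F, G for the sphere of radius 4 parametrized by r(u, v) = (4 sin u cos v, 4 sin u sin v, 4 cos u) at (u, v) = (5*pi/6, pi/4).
E = 16;  F = 0;  G = 4

Partials: r_u = (4*cos(u)*cos(v), 4*sin(v)*cos(u), -4*sin(u)), r_v = (-4*sin(u)*sin(v), 4*sin(u)*cos(v), 0). As functions of (u, v):
  E = r_u · r_u = 16,
  F = r_u · r_v = 0,
  G = r_v · r_v = 16*sin(u)^2.
Evaluating at (u, v) = (5*pi/6, pi/4): E = 16, F = 0, G = 4.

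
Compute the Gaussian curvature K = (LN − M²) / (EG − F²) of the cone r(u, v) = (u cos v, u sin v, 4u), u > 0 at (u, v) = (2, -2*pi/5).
K = 0

Coefficients of the first fundamental form: E = 17, F = 0, G = u^2.
Coefficients of the second fundamental form: L = 0, M = 0, N = 4*sqrt(17)*u^2/(17*Abs(u)).
Assemble K = (LN − M²)/(EG − F²) = 0. At (u, v) = (2, -2*pi/5): K = 0.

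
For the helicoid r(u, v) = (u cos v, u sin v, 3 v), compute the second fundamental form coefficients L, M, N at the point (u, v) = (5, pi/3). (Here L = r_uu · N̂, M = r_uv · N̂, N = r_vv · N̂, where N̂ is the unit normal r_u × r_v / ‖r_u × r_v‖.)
L = 0;  M = -3*sqrt(34)/34;  N = 0

Compute the unit normal N̂(u, v) = (3*sin(v)/sqrt(u^2 + 9), -3*cos(v)/sqrt(u^2 + 9), u/sqrt(u^2 + 9)), and the second partials r_uu, r_uv, r_vv. Take dot products:
  L(u, v) = r_uu · N̂ = 0,
  M(u, v) = r_uv · N̂ = -3/sqrt(u^2 + 9),
  N(u, v) = r_vv · N̂ = 0.
Evaluating at (u, v) = (5, pi/3):
  L = 0, M = -3*sqrt(34)/34, N = 0.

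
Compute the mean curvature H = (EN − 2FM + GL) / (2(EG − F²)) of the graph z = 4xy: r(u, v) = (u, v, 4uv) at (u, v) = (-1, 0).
H = 0

With E = 16*v^2 + 1, F = 16*u*v, G = 16*u^2 + 1, L = 0, M = 4/sqrt(16*u^2 + 16*v^2 + 1), N = 0, assemble
  H = (EN − 2FM + GL) / (2(EG − F²)) = -64*u*v/(16*u^2 + 16*v^2 + 1)^(3/2).
At (u, v) = (-1, 0): H = 0.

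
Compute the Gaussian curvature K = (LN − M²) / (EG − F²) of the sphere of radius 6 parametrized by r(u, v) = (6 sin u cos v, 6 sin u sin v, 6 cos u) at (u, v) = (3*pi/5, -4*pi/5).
K = 1/36

Coefficients of the first fundamental form: E = 36, F = 0, G = 36*sin(u)^2.
Coefficients of the second fundamental form: L = -6*sin(u)/Abs(sin(u)), M = 0, N = -6*sin(u)^3/Abs(sin(u)).
Assemble K = (LN − M²)/(EG − F²) = 1/36. At (u, v) = (3*pi/5, -4*pi/5): K = 1/36.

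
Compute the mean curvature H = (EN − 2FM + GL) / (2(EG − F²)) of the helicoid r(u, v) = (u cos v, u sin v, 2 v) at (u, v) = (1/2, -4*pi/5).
H = 0

With E = 1, F = 0, G = u^2 + 4, L = 0, M = -2/sqrt(u^2 + 4), N = 0, assemble
  H = (EN − 2FM + GL) / (2(EG − F²)) = 0.
At (u, v) = (1/2, -4*pi/5): H = 0.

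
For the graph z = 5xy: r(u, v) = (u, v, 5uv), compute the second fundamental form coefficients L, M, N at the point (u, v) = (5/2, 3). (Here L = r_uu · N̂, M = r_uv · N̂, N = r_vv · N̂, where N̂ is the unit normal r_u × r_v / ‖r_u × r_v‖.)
L = 0;  M = 10*sqrt(1529)/1529;  N = 0

Compute the unit normal N̂(u, v) = (-5*v/sqrt(25*u^2 + 25*v^2 + 1), -5*u/sqrt(25*u^2 + 25*v^2 + 1), 1/sqrt(25*u^2 + 25*v^2 + 1)), and the second partials r_uu, r_uv, r_vv. Take dot products:
  L(u, v) = r_uu · N̂ = 0,
  M(u, v) = r_uv · N̂ = 5/sqrt(25*u^2 + 25*v^2 + 1),
  N(u, v) = r_vv · N̂ = 0.
Evaluating at (u, v) = (5/2, 3):
  L = 0, M = 10*sqrt(1529)/1529, N = 0.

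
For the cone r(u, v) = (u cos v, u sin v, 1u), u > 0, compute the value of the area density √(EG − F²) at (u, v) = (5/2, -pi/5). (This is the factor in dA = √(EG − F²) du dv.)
√(EG − F²)|_{(5/2, -pi/5)} = 5*sqrt(2)/2

E = 2, F = 0, G = u^2, so EG − F² = 2*u^2. Taking the positive square root: √(EG − F²) = sqrt(2)*Abs(u). At (u, v) = (5/2, -pi/5): 5*sqrt(2)/2.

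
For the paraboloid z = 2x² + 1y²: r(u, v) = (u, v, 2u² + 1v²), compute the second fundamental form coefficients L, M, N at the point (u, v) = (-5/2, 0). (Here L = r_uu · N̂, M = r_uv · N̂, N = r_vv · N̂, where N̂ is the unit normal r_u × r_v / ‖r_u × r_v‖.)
L = 4*sqrt(101)/101;  M = 0;  N = 2*sqrt(101)/101

Compute the unit normal N̂(u, v) = (-4*u/sqrt(16*u^2 + 4*v^2 + 1), -2*v/sqrt(16*u^2 + 4*v^2 + 1), 1/sqrt(16*u^2 + 4*v^2 + 1)), and the second partials r_uu, r_uv, r_vv. Take dot products:
  L(u, v) = r_uu · N̂ = 4/sqrt(16*u^2 + 4*v^2 + 1),
  M(u, v) = r_uv · N̂ = 0,
  N(u, v) = r_vv · N̂ = 2/sqrt(16*u^2 + 4*v^2 + 1).
Evaluating at (u, v) = (-5/2, 0):
  L = 4*sqrt(101)/101, M = 0, N = 2*sqrt(101)/101.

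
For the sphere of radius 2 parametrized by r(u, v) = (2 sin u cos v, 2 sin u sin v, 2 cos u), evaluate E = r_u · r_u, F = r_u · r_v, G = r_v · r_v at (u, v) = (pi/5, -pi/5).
E = 4;  F = 0;  G = 5/2 - sqrt(5)/2

Partials: r_u = (2*cos(u)*cos(v), 2*sin(v)*cos(u), -2*sin(u)), r_v = (-2*sin(u)*sin(v), 2*sin(u)*cos(v), 0). As functions of (u, v):
  E = r_u · r_u = 4,
  F = r_u · r_v = 0,
  G = r_v · r_v = 4*sin(u)^2.
Evaluating at (u, v) = (pi/5, -pi/5): E = 4, F = 0, G = 5/2 - sqrt(5)/2.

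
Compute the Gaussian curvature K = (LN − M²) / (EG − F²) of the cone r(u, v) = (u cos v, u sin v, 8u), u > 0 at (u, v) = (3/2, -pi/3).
K = 0

Coefficients of the first fundamental form: E = 65, F = 0, G = u^2.
Coefficients of the second fundamental form: L = 0, M = 0, N = 8*sqrt(65)*u^2/(65*Abs(u)).
Assemble K = (LN − M²)/(EG − F²) = 0. At (u, v) = (3/2, -pi/3): K = 0.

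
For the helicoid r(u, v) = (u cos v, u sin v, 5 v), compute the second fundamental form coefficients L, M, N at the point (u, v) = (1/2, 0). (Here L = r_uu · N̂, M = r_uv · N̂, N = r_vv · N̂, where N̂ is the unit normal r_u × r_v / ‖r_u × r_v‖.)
L = 0;  M = -10*sqrt(101)/101;  N = 0

Compute the unit normal N̂(u, v) = (5*sin(v)/sqrt(u^2 + 25), -5*cos(v)/sqrt(u^2 + 25), u/sqrt(u^2 + 25)), and the second partials r_uu, r_uv, r_vv. Take dot products:
  L(u, v) = r_uu · N̂ = 0,
  M(u, v) = r_uv · N̂ = -5/sqrt(u^2 + 25),
  N(u, v) = r_vv · N̂ = 0.
Evaluating at (u, v) = (1/2, 0):
  L = 0, M = -10*sqrt(101)/101, N = 0.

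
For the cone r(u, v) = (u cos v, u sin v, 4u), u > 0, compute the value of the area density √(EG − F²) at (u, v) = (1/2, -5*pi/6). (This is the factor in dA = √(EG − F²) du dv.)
√(EG − F²)|_{(1/2, -5*pi/6)} = sqrt(17)/2

E = 17, F = 0, G = u^2, so EG − F² = 17*u^2. Taking the positive square root: √(EG − F²) = sqrt(17)*Abs(u). At (u, v) = (1/2, -5*pi/6): sqrt(17)/2.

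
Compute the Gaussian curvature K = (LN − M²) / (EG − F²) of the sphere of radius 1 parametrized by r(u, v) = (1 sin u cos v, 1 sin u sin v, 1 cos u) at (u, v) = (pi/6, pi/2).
K = 1

Coefficients of the first fundamental form: E = 1, F = 0, G = sin(u)^2.
Coefficients of the second fundamental form: L = -sin(u)/Abs(sin(u)), M = 0, N = -sin(u)^3/Abs(sin(u)).
Assemble K = (LN − M²)/(EG − F²) = 1. At (u, v) = (pi/6, pi/2): K = 1.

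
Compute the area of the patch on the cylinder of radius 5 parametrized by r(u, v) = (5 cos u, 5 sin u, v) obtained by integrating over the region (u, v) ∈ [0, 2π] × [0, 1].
Area = 10*pi

Area = ∫∫ √(EG − F²) du dv with √(EG − F²) = 5. Integrating over [0, 2π] × [0, 1] gives 10*pi.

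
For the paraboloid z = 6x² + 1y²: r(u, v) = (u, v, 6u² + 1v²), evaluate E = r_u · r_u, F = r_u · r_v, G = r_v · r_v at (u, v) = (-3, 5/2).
E = 1297;  F = -180;  G = 26

Partials: r_u = (1, 0, 12*u), r_v = (0, 1, 2*v). As functions of (u, v):
  E = r_u · r_u = 144*u^2 + 1,
  F = r_u · r_v = 24*u*v,
  G = r_v · r_v = 4*v^2 + 1.
Evaluating at (u, v) = (-3, 5/2): E = 1297, F = -180, G = 26.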